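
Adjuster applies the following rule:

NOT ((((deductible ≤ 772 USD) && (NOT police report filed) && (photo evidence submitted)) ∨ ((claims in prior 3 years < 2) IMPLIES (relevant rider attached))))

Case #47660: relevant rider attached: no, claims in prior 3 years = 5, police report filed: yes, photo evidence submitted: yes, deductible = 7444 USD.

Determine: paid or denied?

Atomic conditions:
  deductible ≤ 772 USD: 7444 ≤ 772 is false
  NOT police report filed: yes → false
  photo evidence submitted: yes → true
  claims in prior 3 years < 2: 5 < 2 is false
  relevant rider attached: no → false
Combine:
[1.1] false AND false AND true = false
[1.2] false → false (antecedent false ⇒ implication holds) = true
[1] false OR true = true
[root] NOT true = false
Overall: false → denied

Denied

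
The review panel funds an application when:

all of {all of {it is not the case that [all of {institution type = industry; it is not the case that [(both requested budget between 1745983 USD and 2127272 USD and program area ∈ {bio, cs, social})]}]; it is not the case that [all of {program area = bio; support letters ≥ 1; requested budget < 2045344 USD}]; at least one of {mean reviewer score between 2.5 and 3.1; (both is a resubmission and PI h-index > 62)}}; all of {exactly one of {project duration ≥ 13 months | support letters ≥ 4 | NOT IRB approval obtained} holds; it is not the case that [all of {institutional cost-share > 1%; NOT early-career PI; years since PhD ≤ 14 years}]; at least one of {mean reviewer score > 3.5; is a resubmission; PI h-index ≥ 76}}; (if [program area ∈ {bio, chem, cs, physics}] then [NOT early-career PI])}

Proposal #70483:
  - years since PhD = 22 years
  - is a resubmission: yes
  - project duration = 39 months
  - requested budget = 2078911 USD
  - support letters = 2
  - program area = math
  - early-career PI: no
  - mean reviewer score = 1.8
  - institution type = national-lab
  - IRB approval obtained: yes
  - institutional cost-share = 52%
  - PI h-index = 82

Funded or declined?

Atomic conditions:
  institution type = industry: national-lab == industry is false
  requested budget between 1745983 USD and 2127272 USD: 2078911 in [1745983, 2127272] is true
  program area ∈ {bio, cs, social}: math is not in the set → false
  program area = bio: math == bio is false
  support letters ≥ 1: 2 ≥ 1 is true
  requested budget < 2045344 USD: 2078911 < 2045344 is false
  mean reviewer score between 2.5 and 3.1: 1.8 in [2.5, 3.1] is false
  is a resubmission: yes → true
  PI h-index > 62: 82 > 62 is true
  project duration ≥ 13 months: 39 ≥ 13 is true
  support letters ≥ 4: 2 ≥ 4 is false
  NOT IRB approval obtained: yes → false
  institutional cost-share > 1%: 52 > 1 is true
  NOT early-career PI: no → true
  years since PhD ≤ 14 years: 22 ≤ 14 is false
  mean reviewer score > 3.5: 1.8 > 3.5 is false
  PI h-index ≥ 76: 82 ≥ 76 is true
  program area ∈ {bio, chem, cs, physics}: math is not in the set → false
Combine:
[1.1.1.2.1] true AND false = false
[1.1.1.2] NOT false = true
[1.1.1] false AND true = false
[1.1] NOT false = true
[1.2.1] false AND true AND false = false
[1.2] NOT false = true
[1.3.2] true AND true = true
[1.3] false OR true = true
[1] true AND true AND true = true
[2.1] exactly-one(true, false, false) = true
[2.2.1] true AND true AND false = false
[2.2] NOT false = true
[2.3] false OR true OR true = true
[2] true AND true AND true = true
[3] false → true (antecedent false ⇒ implication holds) = true
[root] true AND true AND true = true
Overall: true → funded

Funded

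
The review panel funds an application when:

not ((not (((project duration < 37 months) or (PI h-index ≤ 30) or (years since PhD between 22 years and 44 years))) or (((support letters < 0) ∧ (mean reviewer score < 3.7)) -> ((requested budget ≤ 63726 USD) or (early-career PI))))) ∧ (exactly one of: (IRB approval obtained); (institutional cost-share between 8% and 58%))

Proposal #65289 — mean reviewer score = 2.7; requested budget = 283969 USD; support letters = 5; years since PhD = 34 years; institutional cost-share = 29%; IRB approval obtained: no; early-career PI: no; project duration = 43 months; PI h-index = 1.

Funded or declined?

Atomic conditions:
  project duration < 37 months: 43 < 37 is false
  PI h-index ≤ 30: 1 ≤ 30 is true
  years since PhD between 22 years and 44 years: 34 in [22, 44] is true
  support letters < 0: 5 < 0 is false
  mean reviewer score < 3.7: 2.7 < 3.7 is true
  requested budget ≤ 63726 USD: 283969 ≤ 63726 is false
  early-career PI: no → false
  IRB approval obtained: no → false
  institutional cost-share between 8% and 58%: 29 in [8, 58] is true
Combine:
[1.1.1.1] false OR true OR true = true
[1.1.1] NOT true = false
[1.1.2.1] false AND true = false
[1.1.2.2] false OR false = false
[1.1.2] false → false (antecedent false ⇒ implication holds) = true
[1.1] false OR true = true
[1] NOT true = false
[2] exactly-one(false, true) = true
[root] false AND true = false
Overall: false → declined

Declined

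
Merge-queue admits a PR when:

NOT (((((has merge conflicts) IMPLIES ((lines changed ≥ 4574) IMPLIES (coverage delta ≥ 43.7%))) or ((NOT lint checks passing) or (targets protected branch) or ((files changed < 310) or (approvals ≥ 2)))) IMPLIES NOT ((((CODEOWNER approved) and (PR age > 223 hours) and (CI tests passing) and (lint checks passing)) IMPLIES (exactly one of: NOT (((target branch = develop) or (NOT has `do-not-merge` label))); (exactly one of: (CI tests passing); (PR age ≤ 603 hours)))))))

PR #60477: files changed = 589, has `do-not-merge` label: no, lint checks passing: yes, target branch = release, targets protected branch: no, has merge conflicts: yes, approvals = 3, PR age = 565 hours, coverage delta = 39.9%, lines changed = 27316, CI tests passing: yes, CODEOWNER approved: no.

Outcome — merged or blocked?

Merged

Atomic conditions:
  has merge conflicts: yes → true
  lines changed ≥ 4574: 27316 ≥ 4574 is true
  coverage delta ≥ 43.7%: 39.9 ≥ 43.7 is false
  NOT lint checks passing: yes → false
  targets protected branch: no → false
  files changed < 310: 589 < 310 is false
  approvals ≥ 2: 3 ≥ 2 is true
  CODEOWNER approved: no → false
  PR age > 223 hours: 565 > 223 is true
  CI tests passing: yes → true
  lint checks passing: yes → true
  target branch = develop: release == develop is false
  NOT has `do-not-merge` label: no → true
  PR age ≤ 603 hours: 565 ≤ 603 is true
Combine:
[1.1.1.2] true → false = false
[1.1.1] true → false = false
[1.1.2.3] false OR true = true
[1.1.2] false OR false OR true = true
[1.1] false OR true = true
[1.2.1.1] false AND true AND true AND true = false
[1.2.1.2.1.1] false OR true = true
[1.2.1.2.1] NOT true = false
[1.2.1.2.2] exactly-one(true, true) = false
[1.2.1.2] exactly-one(false, false) = false
[1.2.1] false → false (antecedent false ⇒ implication holds) = true
[1.2] NOT true = false
[1] true → false = false
[root] NOT false = true
Overall: true → merged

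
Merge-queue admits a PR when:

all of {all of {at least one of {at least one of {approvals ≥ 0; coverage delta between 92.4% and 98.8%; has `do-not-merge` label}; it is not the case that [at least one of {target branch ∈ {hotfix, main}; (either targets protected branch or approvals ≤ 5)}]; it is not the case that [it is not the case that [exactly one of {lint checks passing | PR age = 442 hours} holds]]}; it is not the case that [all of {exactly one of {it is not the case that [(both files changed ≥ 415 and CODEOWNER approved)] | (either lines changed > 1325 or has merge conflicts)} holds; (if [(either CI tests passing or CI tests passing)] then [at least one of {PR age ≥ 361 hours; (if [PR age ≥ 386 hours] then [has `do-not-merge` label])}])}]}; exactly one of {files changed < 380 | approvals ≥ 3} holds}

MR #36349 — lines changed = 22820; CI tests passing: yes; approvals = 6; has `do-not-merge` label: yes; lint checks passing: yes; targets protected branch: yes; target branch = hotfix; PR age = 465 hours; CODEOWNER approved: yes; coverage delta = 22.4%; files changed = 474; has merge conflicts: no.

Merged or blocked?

Atomic conditions:
  approvals ≥ 0: 6 ≥ 0 is true
  coverage delta between 92.4% and 98.8%: 22.4 in [92.4, 98.8] is false
  has `do-not-merge` label: yes → true
  target branch ∈ {hotfix, main}: hotfix is in the set → true
  targets protected branch: yes → true
  approvals ≤ 5: 6 ≤ 5 is false
  lint checks passing: yes → true
  PR age = 442 hours: 465 == 442 is false
  files changed ≥ 415: 474 ≥ 415 is true
  CODEOWNER approved: yes → true
  lines changed > 1325: 22820 > 1325 is true
  has merge conflicts: no → false
  CI tests passing: yes → true
  PR age ≥ 361 hours: 465 ≥ 361 is true
  PR age ≥ 386 hours: 465 ≥ 386 is true
  files changed < 380: 474 < 380 is false
  approvals ≥ 3: 6 ≥ 3 is true
Combine:
[1.1.1] true OR false OR true = true
[1.1.2.1.2] true OR false = true
[1.1.2.1] true OR true = true
[1.1.2] NOT true = false
[1.1.3.1.1] exactly-one(true, false) = true
[1.1.3.1] NOT true = false
[1.1.3] NOT false = true
[1.1] true OR false OR true = true
[1.2.1.1.1.1] true AND true = true
[1.2.1.1.1] NOT true = false
[1.2.1.1.2] true OR false = true
[1.2.1.1] exactly-one(false, true) = true
[1.2.1.2.1] true OR true = true
[1.2.1.2.2.2] true → true = true
[1.2.1.2.2] true OR true = true
[1.2.1.2] true → true = true
[1.2.1] true AND true = true
[1.2] NOT true = false
[1] true AND false = false
[2] exactly-one(false, true) = true
[root] false AND true = false
Overall: false → blocked

Blocked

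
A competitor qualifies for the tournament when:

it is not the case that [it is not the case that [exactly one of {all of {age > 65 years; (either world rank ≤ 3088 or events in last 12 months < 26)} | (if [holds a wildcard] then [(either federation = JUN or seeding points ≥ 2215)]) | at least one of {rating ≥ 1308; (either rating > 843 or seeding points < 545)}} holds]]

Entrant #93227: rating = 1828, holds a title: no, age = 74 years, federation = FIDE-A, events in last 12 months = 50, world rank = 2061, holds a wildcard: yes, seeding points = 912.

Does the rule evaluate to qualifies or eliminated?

Eliminated

Atomic conditions:
  age > 65 years: 74 > 65 is true
  world rank ≤ 3088: 2061 ≤ 3088 is true
  events in last 12 months < 26: 50 < 26 is false
  holds a wildcard: yes → true
  federation = JUN: FIDE-A == JUN is false
  seeding points ≥ 2215: 912 ≥ 2215 is false
  rating ≥ 1308: 1828 ≥ 1308 is true
  rating > 843: 1828 > 843 is true
  seeding points < 545: 912 < 545 is false
Combine:
[1.1.1.2] true OR false = true
[1.1.1] true AND true = true
[1.1.2.2] false OR false = false
[1.1.2] true → false = false
[1.1.3.2] true OR false = true
[1.1.3] true OR true = true
[1.1] exactly-one(true, false, true) = false
[1] NOT false = true
[root] NOT true = false
Overall: false → eliminated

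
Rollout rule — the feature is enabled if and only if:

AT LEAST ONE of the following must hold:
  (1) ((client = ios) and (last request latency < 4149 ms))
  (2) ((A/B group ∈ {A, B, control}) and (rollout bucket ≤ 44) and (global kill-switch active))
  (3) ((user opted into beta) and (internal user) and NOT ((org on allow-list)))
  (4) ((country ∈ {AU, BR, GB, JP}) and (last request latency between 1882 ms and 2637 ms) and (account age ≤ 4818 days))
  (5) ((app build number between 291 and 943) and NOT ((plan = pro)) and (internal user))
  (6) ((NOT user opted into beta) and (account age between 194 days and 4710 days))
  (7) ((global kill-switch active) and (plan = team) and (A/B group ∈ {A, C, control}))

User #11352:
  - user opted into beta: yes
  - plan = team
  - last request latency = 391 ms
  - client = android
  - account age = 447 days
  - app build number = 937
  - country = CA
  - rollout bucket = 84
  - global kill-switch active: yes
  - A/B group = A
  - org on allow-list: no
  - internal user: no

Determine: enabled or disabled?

Atomic conditions:
  client = ios: android == ios is false
  last request latency < 4149 ms: 391 < 4149 is true
  A/B group ∈ {A, B, control}: A is in the set → true
  rollout bucket ≤ 44: 84 ≤ 44 is false
  global kill-switch active: yes → true
  user opted into beta: yes → true
  internal user: no → false
  org on allow-list: no → false
  country ∈ {AU, BR, GB, JP}: CA is not in the set → false
  last request latency between 1882 ms and 2637 ms: 391 in [1882, 2637] is false
  account age ≤ 4818 days: 447 ≤ 4818 is true
  app build number between 291 and 943: 937 in [291, 943] is true
  plan = pro: team == pro is false
  NOT user opted into beta: yes → false
  account age between 194 days and 4710 days: 447 in [194, 4710] is true
  plan = team: team == team is true
  A/B group ∈ {A, C, control}: A is in the set → true
Combine:
[1] false AND true = false
[2] true AND false AND true = false
[3.3] NOT false = true
[3] true AND false AND true = false
[4] false AND false AND true = false
[5.2] NOT false = true
[5] true AND true AND false = false
[6] false AND true = false
[7] true AND true AND true = true
[root] false OR false OR false OR false OR false OR false OR true = true
Overall: true → enabled

Enabled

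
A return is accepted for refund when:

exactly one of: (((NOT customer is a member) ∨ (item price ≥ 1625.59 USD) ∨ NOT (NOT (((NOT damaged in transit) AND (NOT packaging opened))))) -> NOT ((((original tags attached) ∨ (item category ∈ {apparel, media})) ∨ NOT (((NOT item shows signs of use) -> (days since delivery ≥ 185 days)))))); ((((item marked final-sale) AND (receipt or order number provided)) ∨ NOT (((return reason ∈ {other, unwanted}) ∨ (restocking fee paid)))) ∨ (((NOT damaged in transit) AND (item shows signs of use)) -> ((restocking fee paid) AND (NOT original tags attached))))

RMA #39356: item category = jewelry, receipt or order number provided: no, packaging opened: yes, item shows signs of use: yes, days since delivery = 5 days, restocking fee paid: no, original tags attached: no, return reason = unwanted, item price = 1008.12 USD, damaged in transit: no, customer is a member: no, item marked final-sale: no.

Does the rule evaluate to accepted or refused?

Accepted

Atomic conditions:
  NOT customer is a member: no → true
  item price ≥ 1625.59 USD: 1008.12 ≥ 1625.59 is false
  NOT damaged in transit: no → true
  NOT packaging opened: yes → false
  original tags attached: no → false
  item category ∈ {apparel, media}: jewelry is not in the set → false
  NOT item shows signs of use: yes → false
  days since delivery ≥ 185 days: 5 ≥ 185 is false
  item marked final-sale: no → false
  receipt or order number provided: no → false
  return reason ∈ {other, unwanted}: unwanted is in the set → true
  restocking fee paid: no → false
  item shows signs of use: yes → true
  NOT original tags attached: no → true
Combine:
[1.1.3.1.1] true AND false = false
[1.1.3.1] NOT false = true
[1.1.3] NOT true = false
[1.1] true OR false OR false = true
[1.2.1.1] false OR false = false
[1.2.1.2.1] false → false (antecedent false ⇒ implication holds) = true
[1.2.1.2] NOT true = false
[1.2.1] false OR false = false
[1.2] NOT false = true
[1] true → true = true
[2.1.1] false AND false = false
[2.1.2.1] true OR false = true
[2.1.2] NOT true = false
[2.1] false OR false = false
[2.2.1] true AND true = true
[2.2.2] false AND true = false
[2.2] true → false = false
[2] false OR false = false
[root] exactly-one(true, false) = true
Overall: true → accepted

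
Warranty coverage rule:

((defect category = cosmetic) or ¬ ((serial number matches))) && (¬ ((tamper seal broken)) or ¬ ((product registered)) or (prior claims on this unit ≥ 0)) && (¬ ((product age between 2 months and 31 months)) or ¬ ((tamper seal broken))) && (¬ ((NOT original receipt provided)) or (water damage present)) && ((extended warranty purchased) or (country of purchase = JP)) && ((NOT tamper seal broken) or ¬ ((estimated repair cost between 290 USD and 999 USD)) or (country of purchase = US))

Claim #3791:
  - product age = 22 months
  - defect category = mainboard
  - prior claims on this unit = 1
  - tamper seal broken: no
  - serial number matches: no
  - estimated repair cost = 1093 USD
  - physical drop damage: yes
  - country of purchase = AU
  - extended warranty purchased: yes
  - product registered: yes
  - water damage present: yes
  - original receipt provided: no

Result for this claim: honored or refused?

Atomic conditions:
  defect category = cosmetic: mainboard == cosmetic is false
  serial number matches: no → false
  tamper seal broken: no → false
  product registered: yes → true
  prior claims on this unit ≥ 0: 1 ≥ 0 is true
  product age between 2 months and 31 months: 22 in [2, 31] is true
  NOT original receipt provided: no → true
  water damage present: yes → true
  extended warranty purchased: yes → true
  country of purchase = JP: AU == JP is false
  NOT tamper seal broken: no → true
  estimated repair cost between 290 USD and 999 USD: 1093 in [290, 999] is false
  country of purchase = US: AU == US is false
Combine:
[1.2] NOT false = true
[1] false OR true = true
[2.1] NOT false = true
[2.2] NOT true = false
[2] true OR false OR true = true
[3.1] NOT true = false
[3.2] NOT false = true
[3] false OR true = true
[4.1] NOT true = false
[4] false OR true = true
[5] true OR false = true
[6.2] NOT false = true
[6] true OR true OR false = true
[root] true AND true AND true AND true AND true AND true = true
Overall: true → honored

Honored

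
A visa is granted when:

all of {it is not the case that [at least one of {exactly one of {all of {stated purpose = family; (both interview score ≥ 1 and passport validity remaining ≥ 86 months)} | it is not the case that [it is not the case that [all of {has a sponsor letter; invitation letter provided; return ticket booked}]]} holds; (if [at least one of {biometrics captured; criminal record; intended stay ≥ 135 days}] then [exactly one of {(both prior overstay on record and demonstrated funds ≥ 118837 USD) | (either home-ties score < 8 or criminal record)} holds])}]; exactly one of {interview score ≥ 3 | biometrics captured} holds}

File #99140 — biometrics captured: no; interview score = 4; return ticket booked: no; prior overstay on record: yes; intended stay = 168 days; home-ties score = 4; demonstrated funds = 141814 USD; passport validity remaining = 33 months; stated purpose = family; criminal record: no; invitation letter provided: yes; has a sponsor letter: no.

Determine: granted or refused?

Atomic conditions:
  stated purpose = family: family == family is true
  interview score ≥ 1: 4 ≥ 1 is true
  passport validity remaining ≥ 86 months: 33 ≥ 86 is false
  has a sponsor letter: no → false
  invitation letter provided: yes → true
  return ticket booked: no → false
  biometrics captured: no → false
  criminal record: no → false
  intended stay ≥ 135 days: 168 ≥ 135 is true
  prior overstay on record: yes → true
  demonstrated funds ≥ 118837 USD: 141814 ≥ 118837 is true
  home-ties score < 8: 4 < 8 is true
  interview score ≥ 3: 4 ≥ 3 is true
Combine:
[1.1.1.1.2] true AND false = false
[1.1.1.1] true AND false = false
[1.1.1.2.1.1] false AND true AND false = false
[1.1.1.2.1] NOT false = true
[1.1.1.2] NOT true = false
[1.1.1] exactly-one(false, false) = false
[1.1.2.1] false OR false OR true = true
[1.1.2.2.1] true AND true = true
[1.1.2.2.2] true OR false = true
[1.1.2.2] exactly-one(true, true) = false
[1.1.2] true → false = false
[1.1] false OR false = false
[1] NOT false = true
[2] exactly-one(true, false) = true
[root] true AND true = true
Overall: true → granted

Granted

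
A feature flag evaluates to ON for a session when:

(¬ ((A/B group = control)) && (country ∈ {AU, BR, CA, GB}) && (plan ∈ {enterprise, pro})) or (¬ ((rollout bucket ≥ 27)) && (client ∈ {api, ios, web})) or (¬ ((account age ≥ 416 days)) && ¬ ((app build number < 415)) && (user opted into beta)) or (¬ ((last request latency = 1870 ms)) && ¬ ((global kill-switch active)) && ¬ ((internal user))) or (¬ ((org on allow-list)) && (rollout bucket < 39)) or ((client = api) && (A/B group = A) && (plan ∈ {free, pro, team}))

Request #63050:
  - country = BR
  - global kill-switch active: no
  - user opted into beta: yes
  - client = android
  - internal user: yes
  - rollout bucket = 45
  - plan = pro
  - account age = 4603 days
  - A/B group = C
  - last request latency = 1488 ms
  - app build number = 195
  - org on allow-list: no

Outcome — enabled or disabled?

Atomic conditions:
  A/B group = control: C == control is false
  country ∈ {AU, BR, CA, GB}: BR is in the set → true
  plan ∈ {enterprise, pro}: pro is in the set → true
  rollout bucket ≥ 27: 45 ≥ 27 is true
  client ∈ {api, ios, web}: android is not in the set → false
  account age ≥ 416 days: 4603 ≥ 416 is true
  app build number < 415: 195 < 415 is true
  user opted into beta: yes → true
  last request latency = 1870 ms: 1488 == 1870 is false
  global kill-switch active: no → false
  internal user: yes → true
  org on allow-list: no → false
  rollout bucket < 39: 45 < 39 is false
  client = api: android == api is false
  A/B group = A: C == A is false
  plan ∈ {free, pro, team}: pro is in the set → true
Combine:
[1.1] NOT false = true
[1] true AND true AND true = true
[2.1] NOT true = false
[2] false AND false = false
[3.1] NOT true = false
[3.2] NOT true = false
[3] false AND false AND true = false
[4.1] NOT false = true
[4.2] NOT false = true
[4.3] NOT true = false
[4] true AND true AND false = false
[5.1] NOT false = true
[5] true AND false = false
[6] false AND false AND true = false
[root] true OR false OR false OR false OR false OR false = true
Overall: true → enabled

Enabled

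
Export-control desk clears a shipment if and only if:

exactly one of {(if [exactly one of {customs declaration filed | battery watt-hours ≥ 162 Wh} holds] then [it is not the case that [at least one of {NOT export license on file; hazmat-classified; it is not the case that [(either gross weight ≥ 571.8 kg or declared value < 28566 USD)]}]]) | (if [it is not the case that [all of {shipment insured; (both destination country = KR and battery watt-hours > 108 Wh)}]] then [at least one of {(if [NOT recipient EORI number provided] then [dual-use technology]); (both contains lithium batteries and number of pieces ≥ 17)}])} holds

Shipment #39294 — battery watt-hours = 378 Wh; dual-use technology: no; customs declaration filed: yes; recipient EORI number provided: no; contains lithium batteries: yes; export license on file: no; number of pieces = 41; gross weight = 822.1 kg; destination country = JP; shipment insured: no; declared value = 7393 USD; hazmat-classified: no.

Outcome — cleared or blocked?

Atomic conditions:
  customs declaration filed: yes → true
  battery watt-hours ≥ 162 Wh: 378 ≥ 162 is true
  NOT export license on file: no → true
  hazmat-classified: no → false
  gross weight ≥ 571.8 kg: 822.1 ≥ 571.8 is true
  declared value < 28566 USD: 7393 < 28566 is true
  shipment insured: no → false
  destination country = KR: JP == KR is false
  battery watt-hours > 108 Wh: 378 > 108 is true
  NOT recipient EORI number provided: no → true
  dual-use technology: no → false
  contains lithium batteries: yes → true
  number of pieces ≥ 17: 41 ≥ 17 is true
Combine:
[1.1] exactly-one(true, true) = false
[1.2.1.3.1] true OR true = true
[1.2.1.3] NOT true = false
[1.2.1] true OR false OR false = true
[1.2] NOT true = false
[1] false → false (antecedent false ⇒ implication holds) = true
[2.1.1.2] false AND true = false
[2.1.1] false AND false = false
[2.1] NOT false = true
[2.2.1] true → false = false
[2.2.2] true AND true = true
[2.2] false OR true = true
[2] true → true = true
[root] exactly-one(true, true) = false
Overall: false → blocked

Blocked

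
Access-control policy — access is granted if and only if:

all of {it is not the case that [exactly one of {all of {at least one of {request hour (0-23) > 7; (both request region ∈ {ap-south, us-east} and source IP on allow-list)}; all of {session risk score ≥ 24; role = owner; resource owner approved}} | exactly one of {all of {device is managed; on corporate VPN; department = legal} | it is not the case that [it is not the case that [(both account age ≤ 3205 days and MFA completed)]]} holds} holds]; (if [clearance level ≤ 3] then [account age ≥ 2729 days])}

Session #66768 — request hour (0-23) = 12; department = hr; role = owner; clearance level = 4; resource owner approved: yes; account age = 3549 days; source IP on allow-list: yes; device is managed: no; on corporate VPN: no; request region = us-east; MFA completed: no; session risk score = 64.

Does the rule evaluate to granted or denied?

Denied

Atomic conditions:
  request hour (0-23) > 7: 12 > 7 is true
  request region ∈ {ap-south, us-east}: us-east is in the set → true
  source IP on allow-list: yes → true
  session risk score ≥ 24: 64 ≥ 24 is true
  role = owner: owner == owner is true
  resource owner approved: yes → true
  device is managed: no → false
  on corporate VPN: no → false
  department = legal: hr == legal is false
  account age ≤ 3205 days: 3549 ≤ 3205 is false
  MFA completed: no → false
  clearance level ≤ 3: 4 ≤ 3 is false
  account age ≥ 2729 days: 3549 ≥ 2729 is true
Combine:
[1.1.1.1.2] true AND true = true
[1.1.1.1] true OR true = true
[1.1.1.2] true AND true AND true = true
[1.1.1] true AND true = true
[1.1.2.1] false AND false AND false = false
[1.1.2.2.1.1] false AND false = false
[1.1.2.2.1] NOT false = true
[1.1.2.2] NOT true = false
[1.1.2] exactly-one(false, false) = false
[1.1] exactly-one(true, false) = true
[1] NOT true = false
[2] false → true (antecedent false ⇒ implication holds) = true
[root] false AND true = false
Overall: false → denied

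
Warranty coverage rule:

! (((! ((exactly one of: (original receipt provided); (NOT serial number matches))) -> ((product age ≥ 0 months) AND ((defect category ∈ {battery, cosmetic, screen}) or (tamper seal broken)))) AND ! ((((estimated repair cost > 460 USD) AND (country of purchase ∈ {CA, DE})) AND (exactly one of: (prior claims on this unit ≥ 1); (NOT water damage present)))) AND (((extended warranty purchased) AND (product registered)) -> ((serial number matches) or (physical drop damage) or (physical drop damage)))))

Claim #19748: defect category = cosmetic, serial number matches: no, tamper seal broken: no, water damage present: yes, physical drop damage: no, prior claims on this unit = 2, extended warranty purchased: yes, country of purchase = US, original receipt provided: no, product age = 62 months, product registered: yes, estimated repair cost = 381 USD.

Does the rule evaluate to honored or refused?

Honored

Atomic conditions:
  original receipt provided: no → false
  NOT serial number matches: no → true
  product age ≥ 0 months: 62 ≥ 0 is true
  defect category ∈ {battery, cosmetic, screen}: cosmetic is in the set → true
  tamper seal broken: no → false
  estimated repair cost > 460 USD: 381 > 460 is false
  country of purchase ∈ {CA, DE}: US is not in the set → false
  prior claims on this unit ≥ 1: 2 ≥ 1 is true
  NOT water damage present: yes → false
  extended warranty purchased: yes → true
  product registered: yes → true
  serial number matches: no → false
  physical drop damage: no → false
Combine:
[1.1.1.1] exactly-one(false, true) = true
[1.1.1] NOT true = false
[1.1.2.2] true OR false = true
[1.1.2] true AND true = true
[1.1] false → true (antecedent false ⇒ implication holds) = true
[1.2.1.1] false AND false = false
[1.2.1.2] exactly-one(true, false) = true
[1.2.1] false AND true = false
[1.2] NOT false = true
[1.3.1] true AND true = true
[1.3.2] false OR false OR false = false
[1.3] true → false = false
[1] true AND true AND false = false
[root] NOT false = true
Overall: true → honored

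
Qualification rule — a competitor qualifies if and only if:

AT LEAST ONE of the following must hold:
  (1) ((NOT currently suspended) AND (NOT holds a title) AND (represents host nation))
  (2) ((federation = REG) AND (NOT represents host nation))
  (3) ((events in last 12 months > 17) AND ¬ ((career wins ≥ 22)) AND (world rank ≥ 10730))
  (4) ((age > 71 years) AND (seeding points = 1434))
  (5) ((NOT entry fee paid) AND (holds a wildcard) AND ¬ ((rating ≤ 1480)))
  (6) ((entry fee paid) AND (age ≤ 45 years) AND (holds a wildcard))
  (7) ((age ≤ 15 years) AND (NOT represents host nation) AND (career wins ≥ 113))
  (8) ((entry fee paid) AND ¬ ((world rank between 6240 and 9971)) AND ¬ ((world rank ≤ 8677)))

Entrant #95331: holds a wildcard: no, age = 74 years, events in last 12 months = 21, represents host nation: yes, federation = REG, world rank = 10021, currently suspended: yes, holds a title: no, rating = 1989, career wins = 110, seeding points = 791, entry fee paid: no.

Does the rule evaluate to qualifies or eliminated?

Eliminated

Atomic conditions:
  NOT currently suspended: yes → false
  NOT holds a title: no → true
  represents host nation: yes → true
  federation = REG: REG == REG is true
  NOT represents host nation: yes → false
  events in last 12 months > 17: 21 > 17 is true
  career wins ≥ 22: 110 ≥ 22 is true
  world rank ≥ 10730: 10021 ≥ 10730 is false
  age > 71 years: 74 > 71 is true
  seeding points = 1434: 791 == 1434 is false
  NOT entry fee paid: no → true
  holds a wildcard: no → false
  rating ≤ 1480: 1989 ≤ 1480 is false
  entry fee paid: no → false
  age ≤ 45 years: 74 ≤ 45 is false
  age ≤ 15 years: 74 ≤ 15 is false
  career wins ≥ 113: 110 ≥ 113 is false
  world rank between 6240 and 9971: 10021 in [6240, 9971] is false
  world rank ≤ 8677: 10021 ≤ 8677 is false
Combine:
[1] false AND true AND true = false
[2] true AND false = false
[3.2] NOT true = false
[3] true AND false AND false = false
[4] true AND false = false
[5.3] NOT false = true
[5] true AND false AND true = false
[6] false AND false AND false = false
[7] false AND false AND false = false
[8.2] NOT false = true
[8.3] NOT false = true
[8] false AND true AND true = false
[root] false OR false OR false OR false OR false OR false OR false OR false = false
Overall: false → eliminated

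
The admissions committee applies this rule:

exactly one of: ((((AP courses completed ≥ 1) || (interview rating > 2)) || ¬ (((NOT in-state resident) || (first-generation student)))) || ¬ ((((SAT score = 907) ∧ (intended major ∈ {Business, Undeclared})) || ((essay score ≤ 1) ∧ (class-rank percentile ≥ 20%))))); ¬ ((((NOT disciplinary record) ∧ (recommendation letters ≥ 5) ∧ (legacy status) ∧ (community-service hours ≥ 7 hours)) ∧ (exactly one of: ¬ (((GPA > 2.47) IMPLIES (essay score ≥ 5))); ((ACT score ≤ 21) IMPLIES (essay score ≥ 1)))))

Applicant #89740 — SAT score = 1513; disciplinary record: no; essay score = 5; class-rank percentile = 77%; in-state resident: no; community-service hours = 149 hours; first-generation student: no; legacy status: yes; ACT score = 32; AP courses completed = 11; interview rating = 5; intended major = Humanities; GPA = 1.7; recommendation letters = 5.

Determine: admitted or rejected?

Atomic conditions:
  AP courses completed ≥ 1: 11 ≥ 1 is true
  interview rating > 2: 5 > 2 is true
  NOT in-state resident: no → true
  first-generation student: no → false
  SAT score = 907: 1513 == 907 is false
  intended major ∈ {Business, Undeclared}: Humanities is not in the set → false
  essay score ≤ 1: 5 ≤ 1 is false
  class-rank percentile ≥ 20%: 77 ≥ 20 is true
  NOT disciplinary record: no → true
  recommendation letters ≥ 5: 5 ≥ 5 is true
  legacy status: yes → true
  community-service hours ≥ 7 hours: 149 ≥ 7 is true
  GPA > 2.47: 1.7 > 2.47 is false
  essay score ≥ 5: 5 ≥ 5 is true
  ACT score ≤ 21: 32 ≤ 21 is false
  essay score ≥ 1: 5 ≥ 1 is true
Combine:
[1.1.1] true OR true = true
[1.1.2.1] true OR false = true
[1.1.2] NOT true = false
[1.1] true OR false = true
[1.2.1.1] false AND false = false
[1.2.1.2] false AND true = false
[1.2.1] false OR false = false
[1.2] NOT false = true
[1] true OR true = true
[2.1.1] true AND true AND true AND true = true
[2.1.2.1.1] false → true (antecedent false ⇒ implication holds) = true
[2.1.2.1] NOT true = false
[2.1.2.2] false → true (antecedent false ⇒ implication holds) = true
[2.1.2] exactly-one(false, true) = true
[2.1] true AND true = true
[2] NOT true = false
[root] exactly-one(true, false) = true
Overall: true → admitted

Admitted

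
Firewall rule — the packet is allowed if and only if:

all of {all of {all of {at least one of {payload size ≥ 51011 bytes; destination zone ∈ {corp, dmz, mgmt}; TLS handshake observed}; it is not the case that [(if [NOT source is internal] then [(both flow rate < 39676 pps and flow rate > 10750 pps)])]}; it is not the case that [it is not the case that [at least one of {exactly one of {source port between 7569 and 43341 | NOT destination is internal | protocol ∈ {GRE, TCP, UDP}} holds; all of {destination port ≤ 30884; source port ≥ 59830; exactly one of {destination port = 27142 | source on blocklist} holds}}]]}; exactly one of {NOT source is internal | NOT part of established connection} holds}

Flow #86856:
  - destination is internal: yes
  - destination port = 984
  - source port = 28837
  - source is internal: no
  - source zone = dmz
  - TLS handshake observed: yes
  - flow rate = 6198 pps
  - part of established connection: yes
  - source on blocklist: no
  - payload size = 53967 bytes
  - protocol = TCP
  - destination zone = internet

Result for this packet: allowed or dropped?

Atomic conditions:
  payload size ≥ 51011 bytes: 53967 ≥ 51011 is true
  destination zone ∈ {corp, dmz, mgmt}: internet is not in the set → false
  TLS handshake observed: yes → true
  NOT source is internal: no → true
  flow rate < 39676 pps: 6198 < 39676 is true
  flow rate > 10750 pps: 6198 > 10750 is false
  source port between 7569 and 43341: 28837 in [7569, 43341] is true
  NOT destination is internal: yes → false
  protocol ∈ {GRE, TCP, UDP}: TCP is in the set → true
  destination port ≤ 30884: 984 ≤ 30884 is true
  source port ≥ 59830: 28837 ≥ 59830 is false
  destination port = 27142: 984 == 27142 is false
  source on blocklist: no → false
  NOT part of established connection: yes → false
Combine:
[1.1.1] true OR false OR true = true
[1.1.2.1.2] true AND false = false
[1.1.2.1] true → false = false
[1.1.2] NOT false = true
[1.1] true AND true = true
[1.2.1.1.1] exactly-one(true, false, true) = false
[1.2.1.1.2.3] exactly-one(false, false) = false
[1.2.1.1.2] true AND false AND false = false
[1.2.1.1] false OR false = false
[1.2.1] NOT false = true
[1.2] NOT true = false
[1] true AND false = false
[2] exactly-one(true, false) = true
[root] false AND true = false
Overall: false → dropped

Dropped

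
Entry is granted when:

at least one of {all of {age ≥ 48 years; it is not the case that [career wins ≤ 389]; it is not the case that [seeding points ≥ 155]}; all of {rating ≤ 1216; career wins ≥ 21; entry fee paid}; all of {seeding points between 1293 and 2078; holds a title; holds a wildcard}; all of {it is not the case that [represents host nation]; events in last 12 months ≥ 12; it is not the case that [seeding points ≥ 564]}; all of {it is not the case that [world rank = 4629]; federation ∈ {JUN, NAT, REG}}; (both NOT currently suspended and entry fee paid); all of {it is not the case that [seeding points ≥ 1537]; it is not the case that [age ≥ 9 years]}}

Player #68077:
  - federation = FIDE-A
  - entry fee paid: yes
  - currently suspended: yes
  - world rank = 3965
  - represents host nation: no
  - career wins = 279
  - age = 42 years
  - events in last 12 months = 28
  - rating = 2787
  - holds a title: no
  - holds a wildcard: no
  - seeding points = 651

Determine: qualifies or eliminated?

Eliminated

Atomic conditions:
  age ≥ 48 years: 42 ≥ 48 is false
  career wins ≤ 389: 279 ≤ 389 is true
  seeding points ≥ 155: 651 ≥ 155 is true
  rating ≤ 1216: 2787 ≤ 1216 is false
  career wins ≥ 21: 279 ≥ 21 is true
  entry fee paid: yes → true
  seeding points between 1293 and 2078: 651 in [1293, 2078] is false
  holds a title: no → false
  holds a wildcard: no → false
  represents host nation: no → false
  events in last 12 months ≥ 12: 28 ≥ 12 is true
  seeding points ≥ 564: 651 ≥ 564 is true
  world rank = 4629: 3965 == 4629 is false
  federation ∈ {JUN, NAT, REG}: FIDE-A is not in the set → false
  NOT currently suspended: yes → false
  seeding points ≥ 1537: 651 ≥ 1537 is false
  age ≥ 9 years: 42 ≥ 9 is true
Combine:
[1.2] NOT true = false
[1.3] NOT true = false
[1] false AND false AND false = false
[2] false AND true AND true = false
[3] false AND false AND false = false
[4.1] NOT false = true
[4.3] NOT true = false
[4] true AND true AND false = false
[5.1] NOT false = true
[5] true AND false = false
[6] false AND true = false
[7.1] NOT false = true
[7.2] NOT true = false
[7] true AND false = false
[root] false OR false OR false OR false OR false OR false OR false = false
Overall: false → eliminated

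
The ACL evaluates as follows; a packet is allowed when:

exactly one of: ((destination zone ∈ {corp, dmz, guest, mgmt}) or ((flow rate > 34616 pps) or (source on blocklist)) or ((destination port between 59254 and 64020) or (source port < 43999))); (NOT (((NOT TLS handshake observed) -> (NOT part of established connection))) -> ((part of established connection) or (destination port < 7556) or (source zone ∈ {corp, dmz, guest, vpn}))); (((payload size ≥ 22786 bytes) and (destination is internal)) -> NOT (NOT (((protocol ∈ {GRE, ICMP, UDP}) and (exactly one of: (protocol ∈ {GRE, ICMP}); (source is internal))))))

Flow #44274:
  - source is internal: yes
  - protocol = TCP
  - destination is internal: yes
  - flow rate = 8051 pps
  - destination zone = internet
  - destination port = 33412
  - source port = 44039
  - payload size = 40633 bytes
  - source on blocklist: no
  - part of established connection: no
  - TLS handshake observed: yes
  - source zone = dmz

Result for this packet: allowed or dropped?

Allowed

Atomic conditions:
  destination zone ∈ {corp, dmz, guest, mgmt}: internet is not in the set → false
  flow rate > 34616 pps: 8051 > 34616 is false
  source on blocklist: no → false
  destination port between 59254 and 64020: 33412 in [59254, 64020] is false
  source port < 43999: 44039 < 43999 is false
  NOT TLS handshake observed: yes → false
  NOT part of established connection: no → true
  part of established connection: no → false
  destination port < 7556: 33412 < 7556 is false
  source zone ∈ {corp, dmz, guest, vpn}: dmz is in the set → true
  payload size ≥ 22786 bytes: 40633 ≥ 22786 is true
  destination is internal: yes → true
  protocol ∈ {GRE, ICMP, UDP}: TCP is not in the set → false
  protocol ∈ {GRE, ICMP}: TCP is not in the set → false
  source is internal: yes → true
Combine:
[1.2] false OR false = false
[1.3] false OR false = false
[1] false OR false OR false = false
[2.1.1] false → true (antecedent false ⇒ implication holds) = true
[2.1] NOT true = false
[2.2] false OR false OR true = true
[2] false → true (antecedent false ⇒ implication holds) = true
[3.1] true AND true = true
[3.2.1.1.2] exactly-one(false, true) = true
[3.2.1.1] false AND true = false
[3.2.1] NOT false = true
[3.2] NOT true = false
[3] true → false = false
[root] exactly-one(false, true, false) = true
Overall: true → allowed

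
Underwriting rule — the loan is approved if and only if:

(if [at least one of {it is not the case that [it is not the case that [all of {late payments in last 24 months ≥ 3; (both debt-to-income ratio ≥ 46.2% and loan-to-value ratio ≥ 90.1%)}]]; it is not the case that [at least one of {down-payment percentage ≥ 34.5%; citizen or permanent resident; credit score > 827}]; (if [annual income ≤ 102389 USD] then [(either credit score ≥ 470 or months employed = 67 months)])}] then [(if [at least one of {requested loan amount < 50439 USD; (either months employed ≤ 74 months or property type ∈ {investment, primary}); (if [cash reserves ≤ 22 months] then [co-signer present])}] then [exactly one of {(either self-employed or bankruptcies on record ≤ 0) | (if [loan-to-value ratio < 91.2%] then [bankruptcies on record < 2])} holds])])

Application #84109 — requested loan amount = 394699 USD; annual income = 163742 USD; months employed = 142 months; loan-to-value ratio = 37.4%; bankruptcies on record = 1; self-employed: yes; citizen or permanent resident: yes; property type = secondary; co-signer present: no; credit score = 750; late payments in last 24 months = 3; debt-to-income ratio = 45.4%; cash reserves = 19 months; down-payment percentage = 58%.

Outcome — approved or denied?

Approved

Atomic conditions:
  late payments in last 24 months ≥ 3: 3 ≥ 3 is true
  debt-to-income ratio ≥ 46.2%: 45.4 ≥ 46.2 is false
  loan-to-value ratio ≥ 90.1%: 37.4 ≥ 90.1 is false
  down-payment percentage ≥ 34.5%: 58 ≥ 34.5 is true
  citizen or permanent resident: yes → true
  credit score > 827: 750 > 827 is false
  annual income ≤ 102389 USD: 163742 ≤ 102389 is false
  credit score ≥ 470: 750 ≥ 470 is true
  months employed = 67 months: 142 == 67 is false
  requested loan amount < 50439 USD: 394699 < 50439 is false
  months employed ≤ 74 months: 142 ≤ 74 is false
  property type ∈ {investment, primary}: secondary is not in the set → false
  cash reserves ≤ 22 months: 19 ≤ 22 is true
  co-signer present: no → false
  self-employed: yes → true
  bankruptcies on record ≤ 0: 1 ≤ 0 is false
  loan-to-value ratio < 91.2%: 37.4 < 91.2 is true
  bankruptcies on record < 2: 1 < 2 is true
Combine:
[1.1.1.1.2] false AND false = false
[1.1.1.1] true AND false = false
[1.1.1] NOT false = true
[1.1] NOT true = false
[1.2.1] true OR true OR false = true
[1.2] NOT true = false
[1.3.2] true OR false = true
[1.3] false → true (antecedent false ⇒ implication holds) = true
[1] false OR false OR true = true
[2.1.2] false OR false = false
[2.1.3] true → false = false
[2.1] false OR false OR false = false
[2.2.1] true OR false = true
[2.2.2] true → true = true
[2.2] exactly-one(true, true) = false
[2] false → false (antecedent false ⇒ implication holds) = true
[root] true → true = true
Overall: true → approved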